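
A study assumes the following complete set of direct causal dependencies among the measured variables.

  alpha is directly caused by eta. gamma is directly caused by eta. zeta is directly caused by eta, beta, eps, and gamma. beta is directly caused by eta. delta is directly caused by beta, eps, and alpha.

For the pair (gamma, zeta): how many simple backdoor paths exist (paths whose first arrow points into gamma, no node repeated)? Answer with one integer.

5

A backdoor path from gamma to zeta is any simple undirected path whose first edge points into gamma (i.e. leaves gamma via a parent).
Parents of gamma: {eta}.
Enumerating:
  P1: gamma <- eta -> beta -> delta <- eps -> zeta
  P2: gamma <- eta -> beta -> zeta
  P3: gamma <- eta -> alpha -> delta <- eps -> zeta
  P4: gamma <- eta -> alpha -> delta <- beta -> zeta
  P5: gamma <- eta -> zeta
That exhausts the simple backdoor paths. Count: 5.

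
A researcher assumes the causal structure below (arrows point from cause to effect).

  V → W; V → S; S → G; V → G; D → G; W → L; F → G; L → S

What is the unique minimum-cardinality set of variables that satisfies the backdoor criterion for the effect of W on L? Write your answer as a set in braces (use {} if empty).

{}

Variables eligible for adjustment (non-descendants of W, excluding W and L): {D, F, V}.
Backdoor paths from W to L:
  P1: W <- V -> S <- L
  P2: W <- V -> G <- S <- L
Each backdoor path contains an unconditioned collider, so every path is already blocked with the empty conditioning set:
  P1: blocked at collider S (neither it nor any descendant is in the conditioning set).
  P2: blocked at collider G (neither it nor any descendant is in the conditioning set).
The empty set is therefore the unique smallest valid set.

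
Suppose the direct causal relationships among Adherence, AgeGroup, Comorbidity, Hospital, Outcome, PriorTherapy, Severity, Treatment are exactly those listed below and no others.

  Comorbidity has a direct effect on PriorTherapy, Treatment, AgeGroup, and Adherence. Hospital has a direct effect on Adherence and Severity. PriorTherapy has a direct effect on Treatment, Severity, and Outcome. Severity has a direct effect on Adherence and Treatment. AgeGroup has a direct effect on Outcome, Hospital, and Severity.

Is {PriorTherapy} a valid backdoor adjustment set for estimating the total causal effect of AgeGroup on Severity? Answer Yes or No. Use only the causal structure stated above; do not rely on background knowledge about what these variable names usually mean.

Backdoor paths from AgeGroup to Severity (paths whose first edge points into AgeGroup):
  P1: AgeGroup <- Comorbidity -> PriorTherapy -> Severity
  P2: AgeGroup <- Comorbidity -> PriorTherapy -> Treatment <- Severity
  P3: AgeGroup <- Comorbidity -> Adherence <- Hospital -> Severity
  P4: AgeGroup <- Comorbidity -> Adherence <- Severity
  P5: AgeGroup <- Comorbidity -> Treatment <- PriorTherapy -> Severity
  P6: AgeGroup <- Comorbidity -> Treatment <- Severity
Condition 1 (no descendant of AgeGroup in the set): holds — descendants of AgeGroup are {Adherence, Hospital, Outcome, Severity, Treatment}; none are in {PriorTherapy}.
Condition 2 (every backdoor path blocked by {PriorTherapy}):
  P1: blocked at chain node PriorTherapy ∈ conditioning set.
  P2: blocked at chain node PriorTherapy ∈ conditioning set.
  P3: blocked at collider Adherence (neither it nor any descendant is in the conditioning set).
  P4: blocked at collider Adherence (neither it nor any descendant is in the conditioning set).
  P5: blocked at collider Treatment (neither it nor any descendant is in the conditioning set).
  P6: blocked at collider Treatment (neither it nor any descendant is in the conditioning set).
{PriorTherapy} satisfies the backdoor criterion.

Yes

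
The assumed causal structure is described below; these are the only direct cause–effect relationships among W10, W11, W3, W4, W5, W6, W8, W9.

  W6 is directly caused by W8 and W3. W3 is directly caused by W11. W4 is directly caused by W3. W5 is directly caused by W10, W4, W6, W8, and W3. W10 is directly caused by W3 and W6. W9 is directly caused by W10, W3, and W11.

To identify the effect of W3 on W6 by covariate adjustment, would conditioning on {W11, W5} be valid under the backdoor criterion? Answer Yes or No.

No

Backdoor paths from W3 to W6 (paths whose first edge points into W3):
  P1: W3 <- W11 -> W9 <- W10 <- W6
  P2: W3 <- W11 -> W9 <- W10 -> W5 <- W8 -> W6
  P3: W3 <- W11 -> W9 <- W10 -> W5 <- W6
Condition 1 (no descendant of W3 in the set): FAILS — W5 is a descendant of W3.
Condition 2 (every backdoor path blocked by {W11, W5}):
  P1: blocked at fork node W11 ∈ conditioning set.
  P2: blocked at fork node W11 ∈ conditioning set.
  P3: blocked at fork node W11 ∈ conditioning set.
{W11, W5} does not satisfy the backdoor criterion.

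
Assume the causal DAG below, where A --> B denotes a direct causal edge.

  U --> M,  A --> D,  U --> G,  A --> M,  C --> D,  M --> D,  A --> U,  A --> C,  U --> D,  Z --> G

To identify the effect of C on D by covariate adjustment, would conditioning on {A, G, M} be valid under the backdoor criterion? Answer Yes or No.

Backdoor paths from C to D (paths whose first edge points into C):
  P1: C <- A -> U -> M -> D
  P2: C <- A -> U -> D
  P3: C <- A -> M <- U -> D
  P4: C <- A -> M -> D
  P5: C <- A -> D
Condition 1 (no descendant of C in the set): holds — descendants of C are {D}; none are in {A, G, M}.
Condition 2 (every backdoor path blocked by {A, G, M}):
  P1: blocked at fork node A ∈ conditioning set.
  P2: blocked at fork node A ∈ conditioning set.
  P3: blocked at fork node A ∈ conditioning set.
  P4: blocked at fork node A ∈ conditioning set.
  P5: blocked at fork node A ∈ conditioning set.
{A, G, M} satisfies the backdoor criterion.

Yes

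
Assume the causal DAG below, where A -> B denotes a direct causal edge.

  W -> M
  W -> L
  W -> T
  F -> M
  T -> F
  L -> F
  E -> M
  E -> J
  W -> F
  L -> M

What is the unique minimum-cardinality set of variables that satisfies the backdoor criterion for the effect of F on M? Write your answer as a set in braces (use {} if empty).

Variables eligible for adjustment (non-descendants of F, excluding F and M): {E, J, L, T, W}.
Backdoor paths from F to M:
  P1: F <- W -> L -> M
  P2: F <- W -> M
  P3: F <- L <- W -> M
  P4: F <- L -> M
  P5: F <- T <- W -> L -> M
  P6: F <- T <- W -> M
The empty set is not sufficient: P1 (F <- W -> L -> M) has no collider blocking it and no conditioned non-collider, so it is open.
Try {L, W}:
  P1: blocked at fork node W ∈ conditioning set.
  P2: blocked at fork node W ∈ conditioning set.
  P3: blocked at chain node L ∈ conditioning set.
  P4: blocked at fork node L ∈ conditioning set.
  P5: blocked at fork node W ∈ conditioning set.
  P6: blocked at fork node W ∈ conditioning set.
{L, W} contains no descendant of F and blocks every backdoor path.
Every element of {L, W} is needed (dropping L leaves P4 open; dropping W leaves P2 open), so no proper subset is valid.
Among all size-2 subsets of the eligible variables, only {L, W} blocks every backdoor path, so it is the unique smallest valid adjustment set.

{L, W}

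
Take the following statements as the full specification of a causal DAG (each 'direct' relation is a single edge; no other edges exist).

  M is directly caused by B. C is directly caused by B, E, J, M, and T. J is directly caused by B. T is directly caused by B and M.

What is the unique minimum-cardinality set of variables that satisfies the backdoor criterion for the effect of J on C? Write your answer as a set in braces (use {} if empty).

{B}

Variables eligible for adjustment (non-descendants of J, excluding J and C): {B, E, M, T}.
Backdoor paths from J to C:
  P1: J <- B -> M -> T -> C
  P2: J <- B -> M -> C
  P3: J <- B -> T <- M -> C
  P4: J <- B -> T -> C
  P5: J <- B -> C
The empty set is not sufficient: P1 (J <- B -> M -> T -> C) has no collider blocking it and no conditioned non-collider, so it is open.
Try {B}:
  P1: blocked at fork node B ∈ conditioning set.
  P2: blocked at fork node B ∈ conditioning set.
  P3: blocked at fork node B ∈ conditioning set.
  P4: blocked at fork node B ∈ conditioning set.
  P5: blocked at fork node B ∈ conditioning set.
{B} contains no descendant of J and blocks every backdoor path.
No other singleton works — e.g. {M} leaves P4 open — so {B} is the unique smallest valid adjustment set.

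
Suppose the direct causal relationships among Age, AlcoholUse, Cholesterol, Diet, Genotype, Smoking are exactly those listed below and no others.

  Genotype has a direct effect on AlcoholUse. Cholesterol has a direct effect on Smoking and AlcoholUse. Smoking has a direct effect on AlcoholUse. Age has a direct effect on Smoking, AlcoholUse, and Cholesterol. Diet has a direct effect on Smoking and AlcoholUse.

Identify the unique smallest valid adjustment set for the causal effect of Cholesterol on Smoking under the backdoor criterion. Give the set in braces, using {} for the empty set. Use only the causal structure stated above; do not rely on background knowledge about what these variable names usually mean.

{Age}

Variables eligible for adjustment (non-descendants of Cholesterol, excluding Cholesterol and Smoking): {Age, Diet, Genotype}.
Backdoor paths from Cholesterol to Smoking:
  P1: Cholesterol <- Age -> Smoking
  P2: Cholesterol <- Age -> AlcoholUse <- Diet -> Smoking
  P3: Cholesterol <- Age -> AlcoholUse <- Smoking
The empty set is not sufficient: P1 (Cholesterol <- Age -> Smoking) has no collider blocking it and no conditioned non-collider, so it is open.
Try {Age}:
  P1: blocked at fork node Age ∈ conditioning set.
  P2: blocked at fork node Age ∈ conditioning set.
  P3: blocked at fork node Age ∈ conditioning set.
{Age} contains no descendant of Cholesterol and blocks every backdoor path.
No other singleton works — e.g. {Diet} leaves P1 open — so {Age} is the unique smallest valid adjustment set.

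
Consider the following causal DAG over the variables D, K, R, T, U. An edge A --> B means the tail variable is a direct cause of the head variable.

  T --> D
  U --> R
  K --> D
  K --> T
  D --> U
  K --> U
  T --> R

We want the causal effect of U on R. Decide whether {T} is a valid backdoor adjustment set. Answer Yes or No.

Backdoor paths from U to R (paths whose first edge points into U):
  P1: U <- K -> T -> R
  P2: U <- K -> D <- T -> R
  P3: U <- D <- K -> T -> R
  P4: U <- D <- T -> R
Condition 1 (no descendant of U in the set): holds — descendants of U are {R}; none are in {T}.
Condition 2 (every backdoor path blocked by {T}):
  P1: blocked at chain node T ∈ conditioning set.
  P2: blocked at collider D (neither it nor any descendant is in the conditioning set).
  P3: blocked at chain node T ∈ conditioning set.
  P4: blocked at fork node T ∈ conditioning set.
{T} satisfies the backdoor criterion.

Yes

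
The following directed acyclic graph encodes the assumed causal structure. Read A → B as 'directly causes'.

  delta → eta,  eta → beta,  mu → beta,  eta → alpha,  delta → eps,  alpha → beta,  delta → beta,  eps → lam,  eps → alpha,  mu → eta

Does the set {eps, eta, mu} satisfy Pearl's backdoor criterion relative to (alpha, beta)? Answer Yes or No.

Yes

Backdoor paths from alpha to beta (paths whose first edge points into alpha):
  P1: alpha <- eta <- delta -> beta
  P2: alpha <- eta <- mu -> beta
  P3: alpha <- eta -> beta
  P4: alpha <- eps <- delta -> eta <- mu -> beta
  P5: alpha <- eps <- delta -> eta -> beta
  P6: alpha <- eps <- delta -> beta
Condition 1 (no descendant of alpha in the set): holds — descendants of alpha are {beta}; none are in {eps, eta, mu}.
Condition 2 (every backdoor path blocked by {eps, eta, mu}):
  P1: blocked at chain node eta ∈ conditioning set.
  P2: blocked at chain node eta ∈ conditioning set.
  P3: blocked at fork node eta ∈ conditioning set.
  P4: blocked at chain node eps ∈ conditioning set.
  P5: blocked at chain node eps ∈ conditioning set.
  P6: blocked at chain node eps ∈ conditioning set.
{eps, eta, mu} satisfies the backdoor criterion.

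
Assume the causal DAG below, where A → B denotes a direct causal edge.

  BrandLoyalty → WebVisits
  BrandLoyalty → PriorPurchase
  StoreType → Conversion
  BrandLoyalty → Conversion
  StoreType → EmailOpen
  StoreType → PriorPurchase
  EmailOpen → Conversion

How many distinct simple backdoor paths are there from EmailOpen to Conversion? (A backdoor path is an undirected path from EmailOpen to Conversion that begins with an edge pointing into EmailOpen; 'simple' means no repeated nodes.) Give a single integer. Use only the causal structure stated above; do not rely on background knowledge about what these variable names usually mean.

A backdoor path from EmailOpen to Conversion is any simple undirected path whose first edge points into EmailOpen (i.e. leaves EmailOpen via a parent).
Parents of EmailOpen: {StoreType}.
Enumerating:
  P1: EmailOpen <- StoreType -> PriorPurchase <- BrandLoyalty -> Conversion
  P2: EmailOpen <- StoreType -> Conversion
That exhausts the simple backdoor paths. Count: 2.

2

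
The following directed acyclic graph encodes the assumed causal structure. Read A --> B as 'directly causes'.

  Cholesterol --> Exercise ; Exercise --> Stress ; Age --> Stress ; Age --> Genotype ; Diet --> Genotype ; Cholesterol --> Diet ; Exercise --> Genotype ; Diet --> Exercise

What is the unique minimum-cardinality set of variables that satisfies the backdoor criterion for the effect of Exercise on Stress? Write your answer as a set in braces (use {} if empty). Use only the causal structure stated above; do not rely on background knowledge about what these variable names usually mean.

Variables eligible for adjustment (non-descendants of Exercise, excluding Exercise and Stress): {Age, Cholesterol, Diet}.
Backdoor paths from Exercise to Stress:
  P1: Exercise <- Cholesterol -> Diet -> Genotype <- Age -> Stress
  P2: Exercise <- Diet -> Genotype <- Age -> Stress
Each backdoor path contains an unconditioned collider, so every path is already blocked with the empty conditioning set:
  P1: blocked at collider Genotype (neither it nor any descendant is in the conditioning set).
  P2: blocked at collider Genotype (neither it nor any descendant is in the conditioning set).
The empty set is therefore the unique smallest valid set.

{}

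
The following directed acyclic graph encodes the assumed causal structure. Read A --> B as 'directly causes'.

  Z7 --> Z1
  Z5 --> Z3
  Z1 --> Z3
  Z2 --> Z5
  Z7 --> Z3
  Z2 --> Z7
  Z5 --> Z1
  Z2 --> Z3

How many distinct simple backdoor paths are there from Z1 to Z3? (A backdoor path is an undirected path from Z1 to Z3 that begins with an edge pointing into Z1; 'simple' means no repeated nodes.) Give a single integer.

A backdoor path from Z1 to Z3 is any simple undirected path whose first edge points into Z1 (i.e. leaves Z1 via a parent).
Parents of Z1: {Z5, Z7}.
Enumerating:
  P1: Z1 <- Z7 <- Z2 -> Z5 -> Z3
  P2: Z1 <- Z7 <- Z2 -> Z3
  P3: Z1 <- Z7 -> Z3
  P4: Z1 <- Z5 <- Z2 -> Z7 -> Z3
  P5: Z1 <- Z5 <- Z2 -> Z3
  P6: Z1 <- Z5 -> Z3
That exhausts the simple backdoor paths. Count: 6.

6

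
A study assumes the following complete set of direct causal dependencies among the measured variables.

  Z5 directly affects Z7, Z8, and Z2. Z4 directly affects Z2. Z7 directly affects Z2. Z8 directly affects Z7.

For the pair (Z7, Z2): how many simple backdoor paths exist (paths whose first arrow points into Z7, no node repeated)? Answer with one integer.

A backdoor path from Z7 to Z2 is any simple undirected path whose first edge points into Z7 (i.e. leaves Z7 via a parent).
Parents of Z7: {Z5, Z8}.
Enumerating:
  P1: Z7 <- Z5 -> Z2
  P2: Z7 <- Z8 <- Z5 -> Z2
That exhausts the simple backdoor paths. Count: 2.

2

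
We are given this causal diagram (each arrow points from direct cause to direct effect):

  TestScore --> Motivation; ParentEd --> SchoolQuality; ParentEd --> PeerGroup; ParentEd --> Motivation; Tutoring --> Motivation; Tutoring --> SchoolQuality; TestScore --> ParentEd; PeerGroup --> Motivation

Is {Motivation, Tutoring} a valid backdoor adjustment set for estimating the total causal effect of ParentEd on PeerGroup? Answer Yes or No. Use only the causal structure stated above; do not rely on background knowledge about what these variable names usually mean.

No

Backdoor paths from ParentEd to PeerGroup (paths whose first edge points into ParentEd):
  P1: ParentEd <- TestScore -> Motivation <- PeerGroup
Condition 1 (no descendant of ParentEd in the set): FAILS — Motivation is a descendant of ParentEd.
Condition 2 (every backdoor path blocked by {Motivation, Tutoring}):
  P1: open — collider(s) Motivation are conditioned on (or have a conditioned descendant) and no non-collider on the path is in the set.
{Motivation, Tutoring} does not satisfy the backdoor criterion.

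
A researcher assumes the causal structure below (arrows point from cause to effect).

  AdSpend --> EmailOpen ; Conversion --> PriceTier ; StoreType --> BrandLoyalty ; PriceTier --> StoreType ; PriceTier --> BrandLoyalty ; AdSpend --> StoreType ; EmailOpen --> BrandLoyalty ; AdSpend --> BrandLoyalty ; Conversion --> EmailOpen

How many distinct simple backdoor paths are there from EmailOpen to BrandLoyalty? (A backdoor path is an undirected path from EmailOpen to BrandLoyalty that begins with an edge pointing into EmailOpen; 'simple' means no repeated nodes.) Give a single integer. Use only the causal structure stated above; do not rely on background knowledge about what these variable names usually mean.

6

A backdoor path from EmailOpen to BrandLoyalty is any simple undirected path whose first edge points into EmailOpen (i.e. leaves EmailOpen via a parent).
Parents of EmailOpen: {AdSpend, Conversion}.
Enumerating:
  P1: EmailOpen <- AdSpend -> StoreType <- PriceTier -> BrandLoyalty
  P2: EmailOpen <- AdSpend -> StoreType -> BrandLoyalty
  P3: EmailOpen <- AdSpend -> BrandLoyalty
  P4: EmailOpen <- Conversion -> PriceTier -> StoreType <- AdSpend -> BrandLoyalty
  P5: EmailOpen <- Conversion -> PriceTier -> StoreType -> BrandLoyalty
  P6: EmailOpen <- Conversion -> PriceTier -> BrandLoyalty
That exhausts the simple backdoor paths. Count: 6.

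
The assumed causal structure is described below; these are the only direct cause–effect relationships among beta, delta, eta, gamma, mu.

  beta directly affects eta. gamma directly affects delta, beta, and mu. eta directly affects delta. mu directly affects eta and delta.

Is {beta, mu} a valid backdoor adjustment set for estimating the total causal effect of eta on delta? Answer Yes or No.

Backdoor paths from eta to delta (paths whose first edge points into eta):
  P1: eta <- mu <- gamma -> delta
  P2: eta <- mu -> delta
  P3: eta <- beta <- gamma -> mu -> delta
  P4: eta <- beta <- gamma -> delta
Condition 1 (no descendant of eta in the set): holds — descendants of eta are {delta}; none are in {beta, mu}.
Condition 2 (every backdoor path blocked by {beta, mu}):
  P1: blocked at chain node mu ∈ conditioning set.
  P2: blocked at fork node mu ∈ conditioning set.
  P3: blocked at chain node beta ∈ conditioning set.
  P4: blocked at chain node beta ∈ conditioning set.
{beta, mu} satisfies the backdoor criterion.

Yes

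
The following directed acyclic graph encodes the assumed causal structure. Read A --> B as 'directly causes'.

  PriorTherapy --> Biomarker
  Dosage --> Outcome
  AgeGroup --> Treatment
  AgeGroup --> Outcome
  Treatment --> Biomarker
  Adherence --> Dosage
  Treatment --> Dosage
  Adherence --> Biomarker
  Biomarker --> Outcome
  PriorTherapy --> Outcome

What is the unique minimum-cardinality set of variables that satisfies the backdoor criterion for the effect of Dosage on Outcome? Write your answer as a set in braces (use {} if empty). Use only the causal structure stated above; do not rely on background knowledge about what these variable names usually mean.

Variables eligible for adjustment (non-descendants of Dosage, excluding Dosage and Outcome): {Adherence, AgeGroup, Biomarker, PriorTherapy, Treatment}.
Backdoor paths from Dosage to Outcome:
  P1: Dosage <- Adherence -> Biomarker <- PriorTherapy -> Outcome
  P2: Dosage <- Adherence -> Biomarker <- Treatment <- AgeGroup -> Outcome
  P3: Dosage <- Adherence -> Biomarker -> Outcome
  P4: Dosage <- Treatment <- AgeGroup -> Outcome
  P5: Dosage <- Treatment -> Biomarker <- PriorTherapy -> Outcome
  P6: Dosage <- Treatment -> Biomarker -> Outcome
The empty set is not sufficient: P3 (Dosage <- Adherence -> Biomarker -> Outcome) has no collider blocking it and no conditioned non-collider, so it is open.
Try {Adherence, Treatment}:
  P1: blocked at fork node Adherence ∈ conditioning set.
  P2: blocked at fork node Adherence ∈ conditioning set.
  P3: blocked at fork node Adherence ∈ conditioning set.
  P4: blocked at chain node Treatment ∈ conditioning set.
  P5: blocked at fork node Treatment ∈ conditioning set.
  P6: blocked at fork node Treatment ∈ conditioning set.
{Adherence, Treatment} contains no descendant of Dosage and blocks every backdoor path.
Every element of {Adherence, Treatment} is needed (dropping Adherence leaves P3 open; dropping Treatment leaves P4 open), so no proper subset is valid.
Among all size-2 subsets of the eligible variables, only {Adherence, Treatment} blocks every backdoor path, so it is the unique smallest valid adjustment set.

{Adherence, Treatment}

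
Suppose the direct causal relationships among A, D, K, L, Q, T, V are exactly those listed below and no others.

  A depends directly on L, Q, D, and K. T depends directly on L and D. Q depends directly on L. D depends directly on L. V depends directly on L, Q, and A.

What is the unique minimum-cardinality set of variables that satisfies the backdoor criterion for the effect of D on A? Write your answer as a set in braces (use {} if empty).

{L}

Variables eligible for adjustment (non-descendants of D, excluding D and A): {K, L, Q}.
Backdoor paths from D to A:
  P1: D <- L -> Q -> A
  P2: D <- L -> Q -> V <- A
  P3: D <- L -> A
  P4: D <- L -> V <- Q -> A
  P5: D <- L -> V <- A
The empty set is not sufficient: P1 (D <- L -> Q -> A) has no collider blocking it and no conditioned non-collider, so it is open.
Try {L}:
  P1: blocked at fork node L ∈ conditioning set.
  P2: blocked at fork node L ∈ conditioning set.
  P3: blocked at fork node L ∈ conditioning set.
  P4: blocked at fork node L ∈ conditioning set.
  P5: blocked at fork node L ∈ conditioning set.
{L} contains no descendant of D and blocks every backdoor path.
No other singleton works — e.g. {Q} leaves P3 open — so {L} is the unique smallest valid adjustment set.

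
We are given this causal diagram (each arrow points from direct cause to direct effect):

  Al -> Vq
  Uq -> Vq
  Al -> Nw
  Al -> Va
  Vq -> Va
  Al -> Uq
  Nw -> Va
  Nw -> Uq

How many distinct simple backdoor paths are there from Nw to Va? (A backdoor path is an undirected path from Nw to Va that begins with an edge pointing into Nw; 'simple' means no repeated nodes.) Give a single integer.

A backdoor path from Nw to Va is any simple undirected path whose first edge points into Nw (i.e. leaves Nw via a parent).
Parents of Nw: {Al}.
Enumerating:
  P1: Nw <- Al -> Uq -> Vq -> Va
  P2: Nw <- Al -> Vq -> Va
  P3: Nw <- Al -> Va
That exhausts the simple backdoor paths. Count: 3.

3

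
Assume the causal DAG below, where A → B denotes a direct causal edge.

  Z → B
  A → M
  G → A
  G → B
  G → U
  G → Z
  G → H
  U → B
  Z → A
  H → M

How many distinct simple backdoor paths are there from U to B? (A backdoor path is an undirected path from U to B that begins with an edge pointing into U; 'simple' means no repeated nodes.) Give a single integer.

A backdoor path from U to B is any simple undirected path whose first edge points into U (i.e. leaves U via a parent).
Parents of U: {G}.
Enumerating:
  P1: U <- G -> Z -> B
  P2: U <- G -> A <- Z -> B
  P3: U <- G -> H -> M <- A <- Z -> B
  P4: U <- G -> B
That exhausts the simple backdoor paths. Count: 4.

4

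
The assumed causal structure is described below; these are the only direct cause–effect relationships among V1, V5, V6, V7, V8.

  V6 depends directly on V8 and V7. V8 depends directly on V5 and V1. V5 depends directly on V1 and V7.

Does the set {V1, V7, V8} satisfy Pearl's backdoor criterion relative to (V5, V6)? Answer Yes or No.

No

Backdoor paths from V5 to V6 (paths whose first edge points into V5):
  P1: V5 <- V7 -> V6
  P2: V5 <- V1 -> V8 -> V6
Condition 1 (no descendant of V5 in the set): FAILS — V8 is a descendant of V5.
Condition 2 (every backdoor path blocked by {V1, V7, V8}):
  P1: blocked at fork node V7 ∈ conditioning set.
  P2: blocked at fork node V1 ∈ conditioning set.
{V1, V7, V8} does not satisfy the backdoor criterion.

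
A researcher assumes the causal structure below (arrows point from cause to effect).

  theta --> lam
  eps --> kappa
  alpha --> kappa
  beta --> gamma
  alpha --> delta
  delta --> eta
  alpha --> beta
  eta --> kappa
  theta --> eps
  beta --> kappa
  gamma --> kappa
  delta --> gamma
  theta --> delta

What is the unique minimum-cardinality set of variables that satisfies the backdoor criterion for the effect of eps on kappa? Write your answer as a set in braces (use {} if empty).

{theta}

Variables eligible for adjustment (non-descendants of eps, excluding eps and kappa): {alpha, beta, delta, eta, gamma, lam, theta}.
Backdoor paths from eps to kappa:
  P1: eps <- theta -> delta <- alpha -> beta -> gamma -> kappa
  P2: eps <- theta -> delta <- alpha -> beta -> kappa
  P3: eps <- theta -> delta <- alpha -> kappa
  P4: eps <- theta -> delta -> gamma <- beta <- alpha -> kappa
  P5: eps <- theta -> delta -> gamma <- beta -> kappa
  P6: eps <- theta -> delta -> gamma -> kappa
  P7: eps <- theta -> delta -> eta -> kappa
The empty set is not sufficient: P6 (eps <- theta -> delta -> gamma -> kappa) has no collider blocking it and no conditioned non-collider, so it is open.
Try {theta}:
  P1: blocked at fork node theta ∈ conditioning set.
  P2: blocked at fork node theta ∈ conditioning set.
  P3: blocked at fork node theta ∈ conditioning set.
  P4: blocked at fork node theta ∈ conditioning set.
  P5: blocked at fork node theta ∈ conditioning set.
  P6: blocked at fork node theta ∈ conditioning set.
  P7: blocked at fork node theta ∈ conditioning set.
{theta} contains no descendant of eps and blocks every backdoor path.
No other singleton works — e.g. {alpha} leaves P6 open — so {theta} is the unique smallest valid adjustment set.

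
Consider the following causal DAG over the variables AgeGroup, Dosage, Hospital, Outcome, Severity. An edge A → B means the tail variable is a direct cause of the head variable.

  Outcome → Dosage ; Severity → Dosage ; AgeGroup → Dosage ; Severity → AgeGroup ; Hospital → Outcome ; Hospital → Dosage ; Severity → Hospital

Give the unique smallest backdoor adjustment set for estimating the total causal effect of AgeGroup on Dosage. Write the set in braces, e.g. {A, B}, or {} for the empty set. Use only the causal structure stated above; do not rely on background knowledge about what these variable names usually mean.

Variables eligible for adjustment (non-descendants of AgeGroup, excluding AgeGroup and Dosage): {Hospital, Outcome, Severity}.
Backdoor paths from AgeGroup to Dosage:
  P1: AgeGroup <- Severity -> Hospital -> Outcome -> Dosage
  P2: AgeGroup <- Severity -> Hospital -> Dosage
  P3: AgeGroup <- Severity -> Dosage
The empty set is not sufficient: P1 (AgeGroup <- Severity -> Hospital -> Outcome -> Dosage) has no collider blocking it and no conditioned non-collider, so it is open.
Try {Severity}:
  P1: blocked at fork node Severity ∈ conditioning set.
  P2: blocked at fork node Severity ∈ conditioning set.
  P3: blocked at fork node Severity ∈ conditioning set.
{Severity} contains no descendant of AgeGroup and blocks every backdoor path.
No other singleton works — e.g. {Hospital} leaves P3 open — so {Severity} is the unique smallest valid adjustment set.

{Severity}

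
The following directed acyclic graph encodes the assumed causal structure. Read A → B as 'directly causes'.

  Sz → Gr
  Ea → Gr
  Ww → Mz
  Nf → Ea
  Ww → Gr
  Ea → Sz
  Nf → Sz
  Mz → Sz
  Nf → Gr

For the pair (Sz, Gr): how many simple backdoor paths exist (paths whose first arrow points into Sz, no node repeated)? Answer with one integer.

A backdoor path from Sz to Gr is any simple undirected path whose first edge points into Sz (i.e. leaves Sz via a parent).
Parents of Sz: {Ea, Mz, Nf}.
Enumerating:
  P1: Sz <- Nf -> Ea -> Gr
  P2: Sz <- Nf -> Gr
  P3: Sz <- Mz <- Ww -> Gr
  P4: Sz <- Ea <- Nf -> Gr
  P5: Sz <- Ea -> Gr
That exhausts the simple backdoor paths. Count: 5.

5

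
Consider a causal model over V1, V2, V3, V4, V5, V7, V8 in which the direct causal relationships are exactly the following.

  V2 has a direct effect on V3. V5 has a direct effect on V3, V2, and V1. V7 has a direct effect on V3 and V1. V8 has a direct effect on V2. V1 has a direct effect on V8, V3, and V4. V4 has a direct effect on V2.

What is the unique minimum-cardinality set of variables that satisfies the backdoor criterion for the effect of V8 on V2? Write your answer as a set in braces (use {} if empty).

Variables eligible for adjustment (non-descendants of V8, excluding V8 and V2): {V1, V4, V5, V7}.
Backdoor paths from V8 to V2:
  P1: V8 <- V1 <- V5 -> V2
  P2: V8 <- V1 <- V5 -> V3 <- V2
  P3: V8 <- V1 <- V7 -> V3 <- V5 -> V2
  P4: V8 <- V1 <- V7 -> V3 <- V2
  P5: V8 <- V1 -> V4 -> V2
  P6: V8 <- V1 -> V3 <- V5 -> V2
  P7: V8 <- V1 -> V3 <- V2
The empty set is not sufficient: P1 (V8 <- V1 <- V5 -> V2) has no collider blocking it and no conditioned non-collider, so it is open.
Try {V1}:
  P1: blocked at chain node V1 ∈ conditioning set.
  P2: blocked at chain node V1 ∈ conditioning set.
  P3: blocked at chain node V1 ∈ conditioning set.
  P4: blocked at chain node V1 ∈ conditioning set.
  P5: blocked at fork node V1 ∈ conditioning set.
  P6: blocked at fork node V1 ∈ conditioning set.
  P7: blocked at fork node V1 ∈ conditioning set.
{V1} contains no descendant of V8 and blocks every backdoor path.
No other singleton works — e.g. {V5} leaves P5 open — so {V1} is the unique smallest valid adjustment set.

{V1}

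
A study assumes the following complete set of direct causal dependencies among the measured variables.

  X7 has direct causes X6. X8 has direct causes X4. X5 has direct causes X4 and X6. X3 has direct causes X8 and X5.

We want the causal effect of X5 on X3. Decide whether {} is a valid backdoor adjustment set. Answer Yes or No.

No

Backdoor paths from X5 to X3 (paths whose first edge points into X5):
  P1: X5 <- X4 -> X8 -> X3
Condition 1 (no descendant of X5 in the set): holds — descendants of X5 are {X3}; none are in {}.
Condition 2 (every backdoor path blocked by {}):
  P1: open — no interior node is in the conditioning set.
{} does not satisfy the backdoor criterion.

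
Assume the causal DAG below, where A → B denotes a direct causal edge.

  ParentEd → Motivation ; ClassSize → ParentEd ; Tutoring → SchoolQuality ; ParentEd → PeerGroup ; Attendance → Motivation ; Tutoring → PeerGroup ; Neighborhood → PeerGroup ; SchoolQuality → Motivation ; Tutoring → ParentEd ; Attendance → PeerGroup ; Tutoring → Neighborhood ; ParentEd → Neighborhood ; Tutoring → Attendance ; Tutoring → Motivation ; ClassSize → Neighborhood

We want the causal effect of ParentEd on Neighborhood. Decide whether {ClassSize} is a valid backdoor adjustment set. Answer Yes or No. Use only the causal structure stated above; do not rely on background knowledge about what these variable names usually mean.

Backdoor paths from ParentEd to Neighborhood (paths whose first edge points into ParentEd):
  P1: ParentEd <- ClassSize -> Neighborhood
  P2: ParentEd <- Tutoring -> Neighborhood
  P3: ParentEd <- Tutoring -> Attendance -> PeerGroup <- Neighborhood
  P4: ParentEd <- Tutoring -> SchoolQuality -> Motivation <- Attendance -> PeerGroup <- Neighborhood
  P5: ParentEd <- Tutoring -> Motivation <- Attendance -> PeerGroup <- Neighborhood
  P6: ParentEd <- Tutoring -> PeerGroup <- Neighborhood
Condition 1 (no descendant of ParentEd in the set): holds — descendants of ParentEd are {Motivation, Neighborhood, PeerGroup}; none are in {ClassSize}.
Condition 2 (every backdoor path blocked by {ClassSize}):
  P1: blocked at fork node ClassSize ∈ conditioning set.
  P2: open — no interior node is in the conditioning set.
  P3: blocked at collider PeerGroup (neither it nor any descendant is in the conditioning set).
  P4: blocked at collider Motivation (neither it nor any descendant is in the conditioning set).
  P5: blocked at collider Motivation (neither it nor any descendant is in the conditioning set).
  P6: blocked at collider PeerGroup (neither it nor any descendant is in the conditioning set).
{ClassSize} does not satisfy the backdoor criterion.

No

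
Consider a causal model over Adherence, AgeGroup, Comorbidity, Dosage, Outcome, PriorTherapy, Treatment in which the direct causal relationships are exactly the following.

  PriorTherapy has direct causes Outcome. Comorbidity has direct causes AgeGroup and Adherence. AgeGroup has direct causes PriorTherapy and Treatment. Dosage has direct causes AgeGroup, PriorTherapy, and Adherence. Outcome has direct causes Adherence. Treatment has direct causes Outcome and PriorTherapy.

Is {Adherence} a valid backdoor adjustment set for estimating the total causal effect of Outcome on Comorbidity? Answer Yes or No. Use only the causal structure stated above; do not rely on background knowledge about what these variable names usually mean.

Backdoor paths from Outcome to Comorbidity (paths whose first edge points into Outcome):
  P1: Outcome <- Adherence -> Comorbidity
  P2: Outcome <- Adherence -> Dosage <- PriorTherapy -> Treatment -> AgeGroup -> Comorbidity
  P3: Outcome <- Adherence -> Dosage <- PriorTherapy -> AgeGroup -> Comorbidity
  P4: Outcome <- Adherence -> Dosage <- AgeGroup -> Comorbidity
Condition 1 (no descendant of Outcome in the set): holds — descendants of Outcome are {AgeGroup, Comorbidity, Dosage, PriorTherapy, Treatment}; none are in {Adherence}.
Condition 2 (every backdoor path blocked by {Adherence}):
  P1: blocked at fork node Adherence ∈ conditioning set.
  P2: blocked at fork node Adherence ∈ conditioning set.
  P3: blocked at fork node Adherence ∈ conditioning set.
  P4: blocked at fork node Adherence ∈ conditioning set.
{Adherence} satisfies the backdoor criterion.

Yes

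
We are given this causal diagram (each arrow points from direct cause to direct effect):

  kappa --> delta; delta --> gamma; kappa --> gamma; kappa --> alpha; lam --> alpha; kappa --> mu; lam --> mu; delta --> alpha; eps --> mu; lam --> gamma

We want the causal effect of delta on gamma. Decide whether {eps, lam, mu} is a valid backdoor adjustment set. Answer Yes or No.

Backdoor paths from delta to gamma (paths whose first edge points into delta):
  P1: delta <- kappa -> alpha <- lam -> gamma
  P2: delta <- kappa -> gamma
  P3: delta <- kappa -> mu <- lam -> gamma
Condition 1 (no descendant of delta in the set): holds — descendants of delta are {alpha, gamma}; none are in {eps, lam, mu}.
Condition 2 (every backdoor path blocked by {eps, lam, mu}):
  P1: blocked at collider alpha (neither it nor any descendant is in the conditioning set).
  P2: open — no interior node is in the conditioning set.
  P3: blocked at fork node lam ∈ conditioning set.
{eps, lam, mu} does not satisfy the backdoor criterion.

No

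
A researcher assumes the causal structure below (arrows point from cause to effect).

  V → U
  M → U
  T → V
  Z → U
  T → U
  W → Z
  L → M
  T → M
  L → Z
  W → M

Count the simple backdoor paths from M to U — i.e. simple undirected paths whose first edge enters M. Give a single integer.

A backdoor path from M to U is any simple undirected path whose first edge points into M (i.e. leaves M via a parent).
Parents of M: {L, T, W}.
Enumerating:
  P1: M <- L -> Z -> U
  P2: M <- T -> V -> U
  P3: M <- T -> U
  P4: M <- W -> Z -> U
That exhausts the simple backdoor paths. Count: 4.

4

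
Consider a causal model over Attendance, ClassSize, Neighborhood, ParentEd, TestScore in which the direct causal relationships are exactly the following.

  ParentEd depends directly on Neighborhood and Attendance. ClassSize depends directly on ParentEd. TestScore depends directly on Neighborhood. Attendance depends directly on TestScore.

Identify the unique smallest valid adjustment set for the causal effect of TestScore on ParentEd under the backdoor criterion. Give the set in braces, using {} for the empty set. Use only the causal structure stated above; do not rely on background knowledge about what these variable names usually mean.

Variables eligible for adjustment (non-descendants of TestScore, excluding TestScore and ParentEd): {Neighborhood}.
Backdoor paths from TestScore to ParentEd:
  P1: TestScore <- Neighborhood -> ParentEd
The empty set is not sufficient: P1 (TestScore <- Neighborhood -> ParentEd) has no collider blocking it and no conditioned non-collider, so it is open.
Try {Neighborhood}:
  P1: blocked at fork node Neighborhood ∈ conditioning set.
{Neighborhood} contains no descendant of TestScore and blocks every backdoor path.
{Neighborhood} is the unique smallest valid adjustment set.

{Neighborhood}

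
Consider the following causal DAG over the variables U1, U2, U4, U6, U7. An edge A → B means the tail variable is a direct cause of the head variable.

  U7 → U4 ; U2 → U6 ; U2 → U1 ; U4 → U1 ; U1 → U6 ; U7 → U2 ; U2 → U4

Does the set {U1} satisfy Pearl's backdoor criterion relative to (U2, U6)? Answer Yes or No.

Backdoor paths from U2 to U6 (paths whose first edge points into U2):
  P1: U2 <- U7 -> U4 -> U1 -> U6
Condition 1 (no descendant of U2 in the set): FAILS — U1 is a descendant of U2.
Condition 2 (every backdoor path blocked by {U1}):
  P1: blocked at chain node U1 ∈ conditioning set.
{U1} does not satisfy the backdoor criterion.

No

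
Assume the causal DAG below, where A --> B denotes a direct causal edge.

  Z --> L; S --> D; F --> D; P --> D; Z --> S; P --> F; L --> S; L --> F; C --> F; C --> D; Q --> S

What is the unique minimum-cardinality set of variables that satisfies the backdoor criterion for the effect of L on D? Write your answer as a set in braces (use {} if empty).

{Z}

Variables eligible for adjustment (non-descendants of L, excluding L and D): {C, P, Q, Z}.
Backdoor paths from L to D:
  P1: L <- Z -> S -> D
The empty set is not sufficient: P1 (L <- Z -> S -> D) has no collider blocking it and no conditioned non-collider, so it is open.
Try {Z}:
  P1: blocked at fork node Z ∈ conditioning set.
{Z} contains no descendant of L and blocks every backdoor path.
No other singleton works — e.g. {Q} leaves P1 open — so {Z} is the unique smallest valid adjustment set.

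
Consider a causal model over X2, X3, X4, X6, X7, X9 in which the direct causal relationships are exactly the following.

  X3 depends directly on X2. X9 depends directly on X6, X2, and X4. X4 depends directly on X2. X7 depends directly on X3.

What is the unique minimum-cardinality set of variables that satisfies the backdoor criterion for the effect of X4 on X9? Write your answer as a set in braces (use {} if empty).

{X2}

Variables eligible for adjustment (non-descendants of X4, excluding X4 and X9): {X2, X3, X6, X7}.
Backdoor paths from X4 to X9:
  P1: X4 <- X2 -> X9
The empty set is not sufficient: P1 (X4 <- X2 -> X9) has no collider blocking it and no conditioned non-collider, so it is open.
Try {X2}:
  P1: blocked at fork node X2 ∈ conditioning set.
{X2} contains no descendant of X4 and blocks every backdoor path.
No other singleton works — e.g. {X3} leaves P1 open — so {X2} is the unique smallest valid adjustment set.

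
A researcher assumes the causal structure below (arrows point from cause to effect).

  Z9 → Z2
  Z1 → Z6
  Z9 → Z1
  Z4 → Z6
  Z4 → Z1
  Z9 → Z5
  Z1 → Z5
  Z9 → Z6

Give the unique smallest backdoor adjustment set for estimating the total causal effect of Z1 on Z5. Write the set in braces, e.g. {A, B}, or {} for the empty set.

Variables eligible for adjustment (non-descendants of Z1, excluding Z1 and Z5): {Z2, Z4, Z9}.
Backdoor paths from Z1 to Z5:
  P1: Z1 <- Z9 -> Z5
  P2: Z1 <- Z4 -> Z6 <- Z9 -> Z5
The empty set is not sufficient: P1 (Z1 <- Z9 -> Z5) has no collider blocking it and no conditioned non-collider, so it is open.
Try {Z9}:
  P1: blocked at fork node Z9 ∈ conditioning set.
  P2: blocked at collider Z6 (neither it nor any descendant is in the conditioning set).
{Z9} contains no descendant of Z1 and blocks every backdoor path.
No other singleton works — e.g. {Z2} leaves P1 open — so {Z9} is the unique smallest valid adjustment set.

{Z9}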